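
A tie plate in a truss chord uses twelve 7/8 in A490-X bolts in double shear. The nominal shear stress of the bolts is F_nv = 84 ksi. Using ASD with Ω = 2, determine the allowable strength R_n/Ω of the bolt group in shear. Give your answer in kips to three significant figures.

A_b = π × 0.875² / 4 = 0.6013 in².
R_n = F_nv · A_b · n · n_s = 84 × 0.6013 × 12 × 2 = 1212 kips.
Allowable strength R_n/Ω = 1212 / 2 = 606 kips.

606 kips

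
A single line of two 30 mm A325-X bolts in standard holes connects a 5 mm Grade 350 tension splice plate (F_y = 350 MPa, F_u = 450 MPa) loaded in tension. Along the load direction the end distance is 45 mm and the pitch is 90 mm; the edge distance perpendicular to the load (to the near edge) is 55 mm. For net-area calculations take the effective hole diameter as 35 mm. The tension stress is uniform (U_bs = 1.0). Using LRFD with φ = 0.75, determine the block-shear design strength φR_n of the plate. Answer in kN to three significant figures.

Shear plane L_v = 45 + 1·90 = 135 mm; A_gv = 135 × 5 = 675 mm².
A_nv = (135 − 1.5·35) × 5 = 412.5 mm².
A_nt = (55 − 0.5·35) × 5 = 187.5 mm².
0.6 F_u A_nv = 111.4 kN; 0.6 F_y A_gv = 141.8 kN → shear rupture governs the shear term.
R_n = 111.4 + 1.0 × 450 × 187.5 / 1000 = 195.8 kN.
Design strength φR_n = 0.75 × 195.8 = 147 kN.

147 kN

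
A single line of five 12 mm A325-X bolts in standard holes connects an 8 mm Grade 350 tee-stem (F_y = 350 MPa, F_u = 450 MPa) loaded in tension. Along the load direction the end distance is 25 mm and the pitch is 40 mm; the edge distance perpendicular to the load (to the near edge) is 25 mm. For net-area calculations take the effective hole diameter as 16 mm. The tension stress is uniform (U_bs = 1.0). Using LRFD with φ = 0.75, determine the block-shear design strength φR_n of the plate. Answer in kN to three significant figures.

229 kN

Shear plane L_v = 25 + 4·40 = 185 mm; A_gv = 185 × 8 = 1480 mm².
A_nv = (185 − 4.5·16) × 8 = 904 mm².
A_nt = (25 − 0.5·16) × 8 = 136 mm².
0.6 F_u A_nv = 244.1 kN; 0.6 F_y A_gv = 310.8 kN → shear rupture governs the shear term.
R_n = 244.1 + 1.0 × 450 × 136 / 1000 = 305.3 kN.
Design strength φR_n = 0.75 × 305.3 = 229 kN.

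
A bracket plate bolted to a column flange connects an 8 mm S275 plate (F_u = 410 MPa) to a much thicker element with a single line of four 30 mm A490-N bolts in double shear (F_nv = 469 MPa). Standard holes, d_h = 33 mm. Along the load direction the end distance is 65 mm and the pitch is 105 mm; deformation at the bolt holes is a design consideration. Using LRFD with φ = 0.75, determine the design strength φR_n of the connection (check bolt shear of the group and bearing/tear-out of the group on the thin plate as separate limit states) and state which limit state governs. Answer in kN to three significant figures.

Bolt shear: A_b = π·30²/4 = 706.9 mm²; R_n = 469 × 706.9 × 4 × 2 / 1000 = 2652 kN → 0.75 × 2652 = 1990 kN.
Bearing (1.2 l_c t F_u ≤ 2.4 d t F_u): upper limit = 2.4·30·8·410 / 1000 = 236.2 kN.
  Edge l_c = 65 − 33/2 = 48.5 → r_n = 190.9 kN; interior l_c = 105 − 33 = 72 → r_n = 236.2 kN.
  R_n,bearing = 1·190.9 + 3·236.2 = 899.4 kN → 0.75 × 899.4 = 675 kN.
Bearing governs: 675 kN.

675 kN (bearing governs)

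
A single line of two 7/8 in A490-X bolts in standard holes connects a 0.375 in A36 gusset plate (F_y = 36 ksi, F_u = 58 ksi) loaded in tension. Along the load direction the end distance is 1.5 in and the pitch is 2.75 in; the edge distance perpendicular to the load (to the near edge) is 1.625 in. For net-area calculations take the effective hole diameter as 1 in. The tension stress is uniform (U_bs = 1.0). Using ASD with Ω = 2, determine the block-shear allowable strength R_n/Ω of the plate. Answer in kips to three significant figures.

29.4 kips

Shear plane L_v = 1.5 + 1·2.75 = 4.25 in; A_gv = 4.25 × 0.375 = 1.594 in².
A_nv = (4.25 − 1.5·1) × 0.375 = 1.031 in².
A_nt = (1.625 − 0.5·1) × 0.375 = 0.4219 in².
0.6 F_u A_nv = 35.89 kips; 0.6 F_y A_gv = 34.42 kips → shear yielding governs the shear term.
R_n = 34.42 + 1.0 × 58 × 0.4219 = 58.89 kips.
Allowable strength R_n/Ω = 58.89 / 2 = 29.4 kips.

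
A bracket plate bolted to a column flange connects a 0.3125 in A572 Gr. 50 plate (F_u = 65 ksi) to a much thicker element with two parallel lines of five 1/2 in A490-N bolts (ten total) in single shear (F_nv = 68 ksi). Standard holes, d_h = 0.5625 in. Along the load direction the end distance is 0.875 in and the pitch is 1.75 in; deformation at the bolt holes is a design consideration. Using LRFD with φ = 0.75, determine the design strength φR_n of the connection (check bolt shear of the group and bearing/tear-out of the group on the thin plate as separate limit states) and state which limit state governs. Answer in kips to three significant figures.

Bolt shear: A_b = π·0.5²/4 = 0.1963 in²; R_n = 68 × 0.1963 × 10 × 1 = 133.5 kips → 0.75 × 133.5 = 100 kips.
Bearing (1.2 l_c t F_u ≤ 2.4 d t F_u): upper limit = 2.4·0.5·0.3125·65 = 24.38 kips.
  Edge l_c = 0.875 − 0.5625/2 = 0.5938 → r_n = 14.47 kips; interior l_c = 1.75 − 0.5625 = 1.188 → r_n = 24.38 kips.
  R_n,bearing = 2·14.47 + 8·24.38 = 223.9 kips → 0.75 × 223.9 = 168 kips.
Bolt shear governs: 100 kips.

100 kips (bolt shear governs)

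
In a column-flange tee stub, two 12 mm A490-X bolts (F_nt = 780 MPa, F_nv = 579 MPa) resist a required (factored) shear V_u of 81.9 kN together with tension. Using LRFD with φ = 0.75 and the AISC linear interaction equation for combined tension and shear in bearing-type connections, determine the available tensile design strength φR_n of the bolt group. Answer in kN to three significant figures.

61.7 kN

A_b = π·12²/4 = 113.1 mm²; f_rv = 81.9 × 1000 / (2 × 113.1) = 362.1 MPa.
F'_nt = 1.3 F_nt − (F_nt / φF_nv) f_rv = 1.3·780 − (780/(0.75·579))·362.1 = 363.6 MPa, capped at F_nt → F'_nt = 363.6 MPa.
R_n = F'_nt · A_b · n = 363.6 × 113.1 × 2 / 1000 = 82.25 kN.
Design strength φR_n = 0.75 × 82.25 = 61.7 kN.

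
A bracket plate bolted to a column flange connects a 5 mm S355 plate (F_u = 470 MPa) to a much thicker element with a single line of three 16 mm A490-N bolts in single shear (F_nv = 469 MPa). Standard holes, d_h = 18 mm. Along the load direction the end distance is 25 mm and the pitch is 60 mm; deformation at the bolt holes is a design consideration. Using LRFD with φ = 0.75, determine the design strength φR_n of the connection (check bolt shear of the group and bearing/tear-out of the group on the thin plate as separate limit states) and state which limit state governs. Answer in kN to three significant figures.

Bolt shear: A_b = π·16²/4 = 201.1 mm²; R_n = 469 × 201.1 × 3 × 1 / 1000 = 282.9 kN → 0.75 × 282.9 = 212 kN.
Bearing (1.2 l_c t F_u ≤ 2.4 d t F_u): upper limit = 2.4·16·5·470 / 1000 = 90.24 kN.
  Edge l_c = 25 − 18/2 = 16 → r_n = 45.12 kN; interior l_c = 60 − 18 = 42 → r_n = 90.24 kN.
  R_n,bearing = 1·45.12 + 2·90.24 = 225.6 kN → 0.75 × 225.6 = 169 kN.
Bearing governs: 169 kN.

169 kN (bearing governs)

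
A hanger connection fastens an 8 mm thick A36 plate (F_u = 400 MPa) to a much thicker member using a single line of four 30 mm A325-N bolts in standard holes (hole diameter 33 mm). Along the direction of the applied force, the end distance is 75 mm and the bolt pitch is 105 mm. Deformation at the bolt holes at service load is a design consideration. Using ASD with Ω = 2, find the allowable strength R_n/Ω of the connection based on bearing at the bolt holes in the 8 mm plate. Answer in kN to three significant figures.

458 kN

Per bolt r_n = 1.2 l_c t F_u ≤ 2.4 d t F_u; upper limit = 2.4 × 30 × 8 × 400 / 1000 = 230.4 kN.
Edge bolt: l_c = 75 − 33/2 = 58.5 mm → 1.2 × 58.5 × 8 × 400 / 1000 = 224.6 → r_n = 224.6 kN.
Interior bolts: l_c = 105 − 33 = 72 mm → 1.2 × 72 × 8 × 400 / 1000 = 276.5 → r_n = 230.4 kN.
R_n = 1 × 224.6 + 3 × 230.4 = 915.8 kN.
Allowable strength R_n/Ω = 915.8 / 2 = 458 kN.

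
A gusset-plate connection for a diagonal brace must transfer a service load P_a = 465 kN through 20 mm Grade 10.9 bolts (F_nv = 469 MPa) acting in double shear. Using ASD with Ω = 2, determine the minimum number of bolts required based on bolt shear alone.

4 bolts

A_b = π·20²/4 = 314.2 mm².
Per-bolt allowable strength R_n/Ω = 469 × 314.2 × 2 / 1000 / 2 = 147.3 kN.
n ≥ 465 / 147.3 = 3.156 → use 4 bolts.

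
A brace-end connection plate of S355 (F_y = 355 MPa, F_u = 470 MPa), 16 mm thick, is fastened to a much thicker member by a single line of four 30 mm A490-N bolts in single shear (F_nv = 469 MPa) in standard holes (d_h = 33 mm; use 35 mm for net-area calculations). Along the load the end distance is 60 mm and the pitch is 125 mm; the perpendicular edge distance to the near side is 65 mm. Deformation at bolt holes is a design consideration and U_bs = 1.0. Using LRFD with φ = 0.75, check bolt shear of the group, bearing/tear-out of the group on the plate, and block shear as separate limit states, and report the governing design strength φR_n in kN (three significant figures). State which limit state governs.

Bolt shear: A_b = π·30²/4 = 706.9 mm²; R_n = 469 × 706.9 × 4 × 1 / 1000 = 1326 kN → 0.75 × 1326 = 995 kN.
Bearing: edge l_c = 43.5, r_n = 392.5 kN; interior l_c = 92, r_n = 541.4 kN; R_n = 392.5 + 3·541.4 = 2017 kN → 1510 kN.
Block shear: A_gv = 6960, A_nv = 5000, A_nt = 760 mm²; R_n = min(0.6F_uA_nv, 0.6F_yA_gv) + U_bs·F_u·A_nt = 1767 kN → 1330 kN.
Bolt shear governs: 995 kN.

995 kN (bolt shear governs)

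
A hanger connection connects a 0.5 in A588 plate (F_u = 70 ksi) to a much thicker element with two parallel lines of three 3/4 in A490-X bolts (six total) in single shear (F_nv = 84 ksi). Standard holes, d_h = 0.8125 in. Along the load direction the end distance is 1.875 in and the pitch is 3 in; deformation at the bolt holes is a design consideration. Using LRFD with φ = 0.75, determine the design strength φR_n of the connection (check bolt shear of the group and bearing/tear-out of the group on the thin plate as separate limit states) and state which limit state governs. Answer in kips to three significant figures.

Bolt shear: A_b = π·0.75²/4 = 0.4418 in²; R_n = 84 × 0.4418 × 6 × 1 = 222.7 kips → 0.75 × 222.7 = 167 kips.
Bearing (1.2 l_c t F_u ≤ 2.4 d t F_u): upper limit = 2.4·0.75·0.5·70 = 63 kips.
  Edge l_c = 1.875 − 0.8125/2 = 1.469 → r_n = 61.69 kips; interior l_c = 3 − 0.8125 = 2.188 → r_n = 63 kips.
  R_n,bearing = 2·61.69 + 4·63 = 375.4 kips → 0.75 × 375.4 = 282 kips.
Bolt shear governs: 167 kips.

167 kips (bolt shear governs)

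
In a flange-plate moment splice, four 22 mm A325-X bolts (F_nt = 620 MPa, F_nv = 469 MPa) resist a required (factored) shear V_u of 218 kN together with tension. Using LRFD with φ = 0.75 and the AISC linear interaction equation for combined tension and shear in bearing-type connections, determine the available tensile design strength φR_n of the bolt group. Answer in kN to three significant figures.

631 kN

A_b = π·22²/4 = 380.1 mm²; f_rv = 218 × 1000 / (4 × 380.1) = 143.4 MPa.
F'_nt = 1.3 F_nt − (F_nt / φF_nv) f_rv = 1.3·620 − (620/(0.75·469))·143.4 = 553.3 MPa, capped at F_nt → F'_nt = 553.3 MPa.
R_n = F'_nt · A_b · n = 553.3 × 380.1 × 4 / 1000 = 841.3 kN.
Design strength φR_n = 0.75 × 841.3 = 631 kN.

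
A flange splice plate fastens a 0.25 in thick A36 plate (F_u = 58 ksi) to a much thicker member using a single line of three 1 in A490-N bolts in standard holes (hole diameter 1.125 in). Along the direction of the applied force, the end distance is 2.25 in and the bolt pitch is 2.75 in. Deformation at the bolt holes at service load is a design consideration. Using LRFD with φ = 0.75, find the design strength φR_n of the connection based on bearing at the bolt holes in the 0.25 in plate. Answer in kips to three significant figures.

Per bolt r_n = 1.2 l_c t F_u ≤ 2.4 d t F_u; upper limit = 2.4 × 1 × 0.25 × 58 = 34.8 kips.
Edge bolt: l_c = 2.25 − 1.125/2 = 1.688 in → 1.2 × 1.688 × 0.25 × 58 = 29.36 → r_n = 29.36 kips.
Interior bolts: l_c = 2.75 − 1.125 = 1.625 in → 1.2 × 1.625 × 0.25 × 58 = 28.27 → r_n = 28.27 kips.
R_n = 1 × 29.36 + 2 × 28.27 = 85.91 kips.
Design strength φR_n = 0.75 × 85.91 = 64.4 kips.

64.4 kips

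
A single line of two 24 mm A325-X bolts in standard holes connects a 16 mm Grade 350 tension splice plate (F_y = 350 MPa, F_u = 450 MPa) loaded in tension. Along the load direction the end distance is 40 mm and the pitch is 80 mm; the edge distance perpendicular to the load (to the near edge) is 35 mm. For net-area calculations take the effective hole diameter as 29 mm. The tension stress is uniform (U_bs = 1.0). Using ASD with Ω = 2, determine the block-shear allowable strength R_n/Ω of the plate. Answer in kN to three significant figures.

Shear plane L_v = 40 + 1·80 = 120 mm; A_gv = 120 × 16 = 1920 mm².
A_nv = (120 − 1.5·29) × 16 = 1224 mm².
A_nt = (35 − 0.5·29) × 16 = 328 mm².
0.6 F_u A_nv = 330.5 kN; 0.6 F_y A_gv = 403.2 kN → shear rupture governs the shear term.
R_n = 330.5 + 1.0 × 450 × 328 / 1000 = 478.1 kN.
Allowable strength R_n/Ω = 478.1 / 2 = 239 kN.

239 kN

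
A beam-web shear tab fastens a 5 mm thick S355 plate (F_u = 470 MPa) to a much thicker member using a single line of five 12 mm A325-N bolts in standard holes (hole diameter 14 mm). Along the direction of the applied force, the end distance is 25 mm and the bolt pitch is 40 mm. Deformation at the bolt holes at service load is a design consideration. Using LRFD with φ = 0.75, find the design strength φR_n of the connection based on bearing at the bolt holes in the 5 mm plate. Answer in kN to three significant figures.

Per bolt r_n = 1.2 l_c t F_u ≤ 2.4 d t F_u; upper limit = 2.4 × 12 × 5 × 470 / 1000 = 67.68 kN.
Edge bolt: l_c = 25 − 14/2 = 18 mm → 1.2 × 18 × 5 × 470 / 1000 = 50.76 → r_n = 50.76 kN.
Interior bolts: l_c = 40 − 14 = 26 mm → 1.2 × 26 × 5 × 470 / 1000 = 73.32 → r_n = 67.68 kN.
R_n = 1 × 50.76 + 4 × 67.68 = 321.5 kN.
Design strength φR_n = 0.75 × 321.5 = 241 kN.

241 kN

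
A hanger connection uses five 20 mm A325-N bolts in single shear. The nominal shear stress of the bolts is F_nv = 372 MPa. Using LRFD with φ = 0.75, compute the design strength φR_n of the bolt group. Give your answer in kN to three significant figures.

438 kN

A_b = π × 20² / 4 = 314.2 mm².
R_n = F_nv · A_b · n · n_s = 372 × 314.2 × 5 × 1 / 1000 = 584.3 kN.
Design strength φR_n = 0.75 × 584.3 = 438 kN.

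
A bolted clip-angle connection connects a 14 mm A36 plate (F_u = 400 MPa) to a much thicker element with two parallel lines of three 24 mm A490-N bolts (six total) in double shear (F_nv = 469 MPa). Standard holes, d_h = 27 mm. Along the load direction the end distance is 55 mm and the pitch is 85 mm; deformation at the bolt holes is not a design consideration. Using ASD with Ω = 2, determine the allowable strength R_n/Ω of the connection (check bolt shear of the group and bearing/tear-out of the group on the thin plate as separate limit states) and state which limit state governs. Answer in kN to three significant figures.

Bolt shear: A_b = π·24²/4 = 452.4 mm²; R_n = 469 × 452.4 × 6 × 2 / 1000 = 2546 kN → 2546 / 2 = 1270 kN.
Bearing (1.5 l_c t F_u ≤ 3.0 d t F_u): upper limit = 3.0·24·14·400 / 1000 = 403.2 kN.
  Edge l_c = 55 − 27/2 = 41.5 → r_n = 348.6 kN; interior l_c = 85 − 27 = 58 → r_n = 403.2 kN.
  R_n,bearing = 2·348.6 + 4·403.2 = 2310 kN → 2310 / 2 = 1160 kN.
Bearing governs: 1160 kN.

1160 kN (bearing governs)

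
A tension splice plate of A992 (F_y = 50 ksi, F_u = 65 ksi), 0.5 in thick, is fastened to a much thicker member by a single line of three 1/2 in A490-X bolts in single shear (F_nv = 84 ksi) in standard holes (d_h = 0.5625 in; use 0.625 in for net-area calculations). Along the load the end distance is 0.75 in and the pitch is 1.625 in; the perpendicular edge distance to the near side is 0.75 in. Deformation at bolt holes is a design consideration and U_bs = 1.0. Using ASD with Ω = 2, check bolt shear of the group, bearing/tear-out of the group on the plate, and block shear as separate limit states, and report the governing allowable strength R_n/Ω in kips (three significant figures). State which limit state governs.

Bolt shear: A_b = π·0.5²/4 = 0.1963 in²; R_n = 84 × 0.1963 × 3 × 1 = 49.48 kips → 49.48 / 2 = 24.7 kips.
Bearing: edge l_c = 0.4688, r_n = 18.28 kips; interior l_c = 1.062, r_n = 39 kips; R_n = 18.28 + 2·39 = 96.28 kips → 48.1 kips.
Block shear: A_gv = 2, A_nv = 1.219, A_nt = 0.2188 in²; R_n = min(0.6F_uA_nv, 0.6F_yA_gv) + U_bs·F_u·A_nt = 61.75 kips → 30.9 kips.
Bolt shear governs: 24.7 kips.

24.7 kips (bolt shear governs)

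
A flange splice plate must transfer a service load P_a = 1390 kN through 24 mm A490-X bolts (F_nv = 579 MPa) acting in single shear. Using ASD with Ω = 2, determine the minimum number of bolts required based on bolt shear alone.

A_b = π·24²/4 = 452.4 mm².
Per-bolt allowable strength R_n/Ω = 579 × 452.4 × 1 / 1000 / 2 = 131 kN.
n ≥ 1390 / 131 = 10.61 → use 11 bolts.

11 bolts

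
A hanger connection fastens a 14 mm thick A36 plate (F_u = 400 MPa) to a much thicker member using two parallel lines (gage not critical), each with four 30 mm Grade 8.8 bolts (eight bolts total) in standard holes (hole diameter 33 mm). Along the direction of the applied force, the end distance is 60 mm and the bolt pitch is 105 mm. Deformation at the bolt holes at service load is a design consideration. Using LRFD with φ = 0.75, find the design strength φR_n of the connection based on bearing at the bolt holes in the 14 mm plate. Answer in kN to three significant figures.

Per bolt r_n = 1.2 l_c t F_u ≤ 2.4 d t F_u; upper limit = 2.4 × 30 × 14 × 400 / 1000 = 403.2 kN.
Edge bolt: l_c = 60 − 33/2 = 43.5 mm → 1.2 × 43.5 × 14 × 400 / 1000 = 292.3 → r_n = 292.3 kN.
Interior bolts: l_c = 105 − 33 = 72 mm → 1.2 × 72 × 14 × 400 / 1000 = 483.8 → r_n = 403.2 kN.
R_n = 2 × 292.3 + 6 × 403.2 = 3004 kN.
Design strength φR_n = 0.75 × 3004 = 2250 kN.

2250 kN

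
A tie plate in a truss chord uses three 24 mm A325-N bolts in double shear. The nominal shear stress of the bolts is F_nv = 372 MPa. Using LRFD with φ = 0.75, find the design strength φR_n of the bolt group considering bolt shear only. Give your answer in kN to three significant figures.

A_b = π × 24² / 4 = 452.4 mm².
R_n = F_nv · A_b · n · n_s = 372 × 452.4 × 3 × 2 / 1000 = 1010 kN.
Design strength φR_n = 0.75 × 1010 = 757 kN.

757 kN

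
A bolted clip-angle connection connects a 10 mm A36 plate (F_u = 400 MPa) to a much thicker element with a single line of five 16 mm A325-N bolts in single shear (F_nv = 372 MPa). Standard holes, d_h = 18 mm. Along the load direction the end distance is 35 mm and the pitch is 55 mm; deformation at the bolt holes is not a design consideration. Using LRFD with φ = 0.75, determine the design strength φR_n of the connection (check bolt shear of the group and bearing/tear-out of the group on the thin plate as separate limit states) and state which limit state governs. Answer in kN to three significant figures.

280 kN (bolt shear governs)

Bolt shear: A_b = π·16²/4 = 201.1 mm²; R_n = 372 × 201.1 × 5 × 1 / 1000 = 374 kN → 0.75 × 374 = 280 kN.
Bearing (1.5 l_c t F_u ≤ 3.0 d t F_u): upper limit = 3.0·16·10·400 / 1000 = 192 kN.
  Edge l_c = 35 − 18/2 = 26 → r_n = 156 kN; interior l_c = 55 − 18 = 37 → r_n = 192 kN.
  R_n,bearing = 1·156 + 4·192 = 924 kN → 0.75 × 924 = 693 kN.
Bolt shear governs: 280 kN.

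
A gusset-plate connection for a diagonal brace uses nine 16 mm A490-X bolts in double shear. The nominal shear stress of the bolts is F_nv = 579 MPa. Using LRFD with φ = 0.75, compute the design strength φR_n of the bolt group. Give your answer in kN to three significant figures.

1570 kN

A_b = π × 16² / 4 = 201.1 mm².
R_n = F_nv · A_b · n · n_s = 579 × 201.1 × 9 × 2 / 1000 = 2095 kN.
Design strength φR_n = 0.75 × 2095 = 1570 kN.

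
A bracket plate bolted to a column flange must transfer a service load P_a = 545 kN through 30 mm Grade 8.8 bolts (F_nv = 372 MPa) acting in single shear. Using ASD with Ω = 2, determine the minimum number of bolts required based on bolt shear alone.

5 bolts

A_b = π·30²/4 = 706.9 mm².
Per-bolt allowable strength R_n/Ω = 372 × 706.9 × 1 / 1000 / 2 = 131.5 kN.
n ≥ 545 / 131.5 = 4.145 → use 5 bolts.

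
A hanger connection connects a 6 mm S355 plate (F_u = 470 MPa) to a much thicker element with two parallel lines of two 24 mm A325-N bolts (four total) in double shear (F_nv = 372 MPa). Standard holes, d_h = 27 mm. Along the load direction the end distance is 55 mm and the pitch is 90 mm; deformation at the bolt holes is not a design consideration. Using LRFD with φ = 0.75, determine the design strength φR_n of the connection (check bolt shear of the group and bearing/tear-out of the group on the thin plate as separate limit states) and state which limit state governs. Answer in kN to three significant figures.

Bolt shear: A_b = π·24²/4 = 452.4 mm²; R_n = 372 × 452.4 × 4 × 2 / 1000 = 1346 kN → 0.75 × 1346 = 1010 kN.
Bearing (1.5 l_c t F_u ≤ 3.0 d t F_u): upper limit = 3.0·24·6·470 / 1000 = 203 kN.
  Edge l_c = 55 − 27/2 = 41.5 → r_n = 175.5 kN; interior l_c = 90 − 27 = 63 → r_n = 203 kN.
  R_n,bearing = 2·175.5 + 2·203 = 757.2 kN → 0.75 × 757.2 = 568 kN.
Bearing governs: 568 kN.

568 kN (bearing governs)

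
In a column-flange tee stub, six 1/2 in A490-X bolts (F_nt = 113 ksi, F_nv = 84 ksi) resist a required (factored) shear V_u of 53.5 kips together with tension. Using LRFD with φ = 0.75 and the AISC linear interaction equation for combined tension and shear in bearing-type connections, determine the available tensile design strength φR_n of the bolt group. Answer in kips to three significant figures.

57.8 kips

A_b = π·0.5²/4 = 0.1963 in²; f_rv = 53.5 / (6 × 0.1963) = 45.41 ksi.
F'_nt = 1.3 F_nt − (F_nt / φF_nv) f_rv = 1.3·113 − (113/(0.75·84))·45.41 = 65.45 ksi, capped at F_nt → F'_nt = 65.45 ksi.
R_n = F'_nt · A_b · n = 65.45 × 0.1963 × 6 = 77.1 kips.
Design strength φR_n = 0.75 × 77.1 = 57.8 kips.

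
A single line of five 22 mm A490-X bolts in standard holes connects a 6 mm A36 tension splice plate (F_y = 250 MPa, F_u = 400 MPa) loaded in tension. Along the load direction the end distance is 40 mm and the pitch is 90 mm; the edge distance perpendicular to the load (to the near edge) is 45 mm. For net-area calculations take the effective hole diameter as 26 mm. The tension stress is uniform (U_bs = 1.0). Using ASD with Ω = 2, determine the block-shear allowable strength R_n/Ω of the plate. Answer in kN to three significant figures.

Shear plane L_v = 40 + 4·90 = 400 mm; A_gv = 400 × 6 = 2400 mm².
A_nv = (400 − 4.5·26) × 6 = 1698 mm².
A_nt = (45 − 0.5·26) × 6 = 192 mm².
0.6 F_u A_nv = 407.5 kN; 0.6 F_y A_gv = 360 kN → shear yielding governs the shear term.
R_n = 360 + 1.0 × 400 × 192 / 1000 = 436.8 kN.
Allowable strength R_n/Ω = 436.8 / 2 = 218 kN.

218 kN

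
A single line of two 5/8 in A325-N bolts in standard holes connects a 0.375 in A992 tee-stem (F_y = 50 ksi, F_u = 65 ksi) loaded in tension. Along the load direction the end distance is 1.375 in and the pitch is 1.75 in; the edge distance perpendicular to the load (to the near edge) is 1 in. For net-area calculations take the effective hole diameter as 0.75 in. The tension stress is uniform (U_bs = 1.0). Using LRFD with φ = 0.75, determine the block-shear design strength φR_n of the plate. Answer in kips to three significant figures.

33.4 kips

Shear plane L_v = 1.375 + 1·1.75 = 3.125 in; A_gv = 3.125 × 0.375 = 1.172 in².
A_nv = (3.125 − 1.5·0.75) × 0.375 = 0.75 in².
A_nt = (1 − 0.5·0.75) × 0.375 = 0.2344 in².
0.6 F_u A_nv = 29.25 kips; 0.6 F_y A_gv = 35.16 kips → shear rupture governs the shear term.
R_n = 29.25 + 1.0 × 65 × 0.2344 = 44.48 kips.
Design strength φR_n = 0.75 × 44.48 = 33.4 kips.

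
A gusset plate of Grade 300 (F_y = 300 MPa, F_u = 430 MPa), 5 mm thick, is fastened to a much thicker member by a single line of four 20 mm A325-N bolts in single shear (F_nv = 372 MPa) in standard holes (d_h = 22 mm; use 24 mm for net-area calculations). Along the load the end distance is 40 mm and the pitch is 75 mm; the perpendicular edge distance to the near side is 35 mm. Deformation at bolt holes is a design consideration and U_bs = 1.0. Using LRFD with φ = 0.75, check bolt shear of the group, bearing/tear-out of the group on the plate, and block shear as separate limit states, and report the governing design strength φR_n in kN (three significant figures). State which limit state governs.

212 kN (block shear governs)

Bolt shear: A_b = π·20²/4 = 314.2 mm²; R_n = 372 × 314.2 × 4 × 1 / 1000 = 467.5 kN → 0.75 × 467.5 = 351 kN.
Bearing: edge l_c = 29, r_n = 74.82 kN; interior l_c = 53, r_n = 103.2 kN; R_n = 74.82 + 3·103.2 = 384.4 kN → 288 kN.
Block shear: A_gv = 1325, A_nv = 905, A_nt = 115 mm²; R_n = min(0.6F_uA_nv, 0.6F_yA_gv) + U_bs·F_u·A_nt = 282.9 kN → 212 kN.
Block shear governs: 212 kN.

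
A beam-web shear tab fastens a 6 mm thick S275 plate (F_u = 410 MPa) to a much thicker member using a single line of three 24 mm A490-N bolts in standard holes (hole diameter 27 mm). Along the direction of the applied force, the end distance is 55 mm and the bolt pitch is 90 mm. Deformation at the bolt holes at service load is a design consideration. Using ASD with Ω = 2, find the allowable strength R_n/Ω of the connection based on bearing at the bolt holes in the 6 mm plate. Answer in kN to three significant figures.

Per bolt r_n = 1.2 l_c t F_u ≤ 2.4 d t F_u; upper limit = 2.4 × 24 × 6 × 410 / 1000 = 141.7 kN.
Edge bolt: l_c = 55 − 27/2 = 41.5 mm → 1.2 × 41.5 × 6 × 410 / 1000 = 122.5 → r_n = 122.5 kN.
Interior bolts: l_c = 90 − 27 = 63 mm → 1.2 × 63 × 6 × 410 / 1000 = 186 → r_n = 141.7 kN.
R_n = 1 × 122.5 + 2 × 141.7 = 405.9 kN.
Allowable strength R_n/Ω = 405.9 / 2 = 203 kN.

203 kN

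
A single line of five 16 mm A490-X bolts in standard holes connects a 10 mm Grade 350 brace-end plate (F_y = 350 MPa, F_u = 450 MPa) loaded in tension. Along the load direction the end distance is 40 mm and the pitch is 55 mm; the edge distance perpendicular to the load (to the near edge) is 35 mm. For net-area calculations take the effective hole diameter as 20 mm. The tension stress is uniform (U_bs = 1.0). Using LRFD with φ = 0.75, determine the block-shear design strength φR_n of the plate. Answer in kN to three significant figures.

Shear plane L_v = 40 + 4·55 = 260 mm; A_gv = 260 × 10 = 2600 mm².
A_nv = (260 − 4.5·20) × 10 = 1700 mm².
A_nt = (35 − 0.5·20) × 10 = 250 mm².
0.6 F_u A_nv = 459 kN; 0.6 F_y A_gv = 546 kN → shear rupture governs the shear term.
R_n = 459 + 1.0 × 450 × 250 / 1000 = 571.5 kN.
Design strength φR_n = 0.75 × 571.5 = 429 kN.

429 kN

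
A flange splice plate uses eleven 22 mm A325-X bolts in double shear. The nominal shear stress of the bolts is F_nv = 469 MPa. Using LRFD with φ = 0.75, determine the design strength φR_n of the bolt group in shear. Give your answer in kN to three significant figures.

2940 kN

A_b = π × 22² / 4 = 380.1 mm².
R_n = F_nv · A_b · n · n_s = 469 × 380.1 × 11 × 2 / 1000 = 3922 kN.
Design strength φR_n = 0.75 × 3922 = 2940 kN.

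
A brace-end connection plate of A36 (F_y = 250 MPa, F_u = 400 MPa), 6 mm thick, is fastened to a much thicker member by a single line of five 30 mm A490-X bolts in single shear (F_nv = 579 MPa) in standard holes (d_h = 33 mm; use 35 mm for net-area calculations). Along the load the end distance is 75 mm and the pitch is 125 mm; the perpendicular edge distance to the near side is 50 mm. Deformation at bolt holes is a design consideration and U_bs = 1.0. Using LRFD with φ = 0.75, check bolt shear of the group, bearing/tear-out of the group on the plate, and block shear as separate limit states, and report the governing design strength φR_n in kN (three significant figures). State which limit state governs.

Bolt shear: A_b = π·30²/4 = 706.9 mm²; R_n = 579 × 706.9 × 5 × 1 / 1000 = 2046 kN → 0.75 × 2046 = 1530 kN.
Bearing: edge l_c = 58.5, r_n = 168.5 kN; interior l_c = 92, r_n = 172.8 kN; R_n = 168.5 + 4·172.8 = 859.7 kN → 645 kN.
Block shear: A_gv = 3450, A_nv = 2505, A_nt = 195 mm²; R_n = min(0.6F_uA_nv, 0.6F_yA_gv) + U_bs·F_u·A_nt = 595.5 kN → 447 kN.
Block shear governs: 447 kN.

447 kN (block shear governs)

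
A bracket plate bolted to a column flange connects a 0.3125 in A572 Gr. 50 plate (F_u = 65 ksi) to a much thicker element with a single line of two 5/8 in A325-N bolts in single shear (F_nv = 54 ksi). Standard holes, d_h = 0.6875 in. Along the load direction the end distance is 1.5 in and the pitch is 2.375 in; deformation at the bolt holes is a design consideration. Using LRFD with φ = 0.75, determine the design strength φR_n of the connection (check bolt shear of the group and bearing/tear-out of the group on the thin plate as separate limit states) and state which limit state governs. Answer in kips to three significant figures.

24.9 kips (bolt shear governs)

Bolt shear: A_b = π·0.625²/4 = 0.3068 in²; R_n = 54 × 0.3068 × 2 × 1 = 33.13 kips → 0.75 × 33.13 = 24.9 kips.
Bearing (1.2 l_c t F_u ≤ 2.4 d t F_u): upper limit = 2.4·0.625·0.3125·65 = 30.47 kips.
  Edge l_c = 1.5 − 0.6875/2 = 1.156 → r_n = 28.18 kips; interior l_c = 2.375 − 0.6875 = 1.688 → r_n = 30.47 kips.
  R_n,bearing = 1·28.18 + 1·30.47 = 58.65 kips → 0.75 × 58.65 = 44 kips.
Bolt shear governs: 24.9 kips.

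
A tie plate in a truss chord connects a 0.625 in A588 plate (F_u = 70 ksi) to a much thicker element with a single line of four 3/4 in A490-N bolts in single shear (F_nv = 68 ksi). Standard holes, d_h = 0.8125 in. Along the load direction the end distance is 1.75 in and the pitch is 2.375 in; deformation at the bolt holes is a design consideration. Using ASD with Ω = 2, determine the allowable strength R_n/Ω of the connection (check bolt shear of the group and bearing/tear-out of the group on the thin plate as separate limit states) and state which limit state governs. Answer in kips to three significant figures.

60.1 kips (bolt shear governs)

Bolt shear: A_b = π·0.75²/4 = 0.4418 in²; R_n = 68 × 0.4418 × 4 × 1 = 120.2 kips → 120.2 / 2 = 60.1 kips.
Bearing (1.2 l_c t F_u ≤ 2.4 d t F_u): upper limit = 2.4·0.75·0.625·70 = 78.75 kips.
  Edge l_c = 1.75 − 0.8125/2 = 1.344 → r_n = 70.55 kips; interior l_c = 2.375 − 0.8125 = 1.562 → r_n = 78.75 kips.
  R_n,bearing = 1·70.55 + 3·78.75 = 306.8 kips → 306.8 / 2 = 153 kips.
Bolt shear governs: 60.1 kips.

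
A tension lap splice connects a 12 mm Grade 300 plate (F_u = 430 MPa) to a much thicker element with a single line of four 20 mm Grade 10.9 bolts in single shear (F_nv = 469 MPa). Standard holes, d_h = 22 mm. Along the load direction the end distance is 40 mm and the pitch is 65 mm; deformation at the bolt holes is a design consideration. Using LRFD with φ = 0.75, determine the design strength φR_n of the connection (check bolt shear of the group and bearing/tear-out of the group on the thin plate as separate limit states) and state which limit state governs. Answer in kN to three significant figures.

442 kN (bolt shear governs)

Bolt shear: A_b = π·20²/4 = 314.2 mm²; R_n = 469 × 314.2 × 4 × 1 / 1000 = 589.4 kN → 0.75 × 589.4 = 442 kN.
Bearing (1.2 l_c t F_u ≤ 2.4 d t F_u): upper limit = 2.4·20·12·430 / 1000 = 247.7 kN.
  Edge l_c = 40 − 22/2 = 29 → r_n = 179.6 kN; interior l_c = 65 − 22 = 43 → r_n = 247.7 kN.
  R_n,bearing = 1·179.6 + 3·247.7 = 922.6 kN → 0.75 × 922.6 = 692 kN.
Bolt shear governs: 442 kN.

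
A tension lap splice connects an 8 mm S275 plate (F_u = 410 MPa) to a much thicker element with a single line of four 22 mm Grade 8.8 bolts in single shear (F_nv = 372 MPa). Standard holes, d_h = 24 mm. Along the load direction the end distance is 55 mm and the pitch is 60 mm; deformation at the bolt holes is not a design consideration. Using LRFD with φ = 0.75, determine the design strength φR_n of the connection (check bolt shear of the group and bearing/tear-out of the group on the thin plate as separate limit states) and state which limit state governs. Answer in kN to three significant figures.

424 kN (bolt shear governs)

Bolt shear: A_b = π·22²/4 = 380.1 mm²; R_n = 372 × 380.1 × 4 × 1 / 1000 = 565.6 kN → 0.75 × 565.6 = 424 kN.
Bearing (1.5 l_c t F_u ≤ 3.0 d t F_u): upper limit = 3.0·22·8·410 / 1000 = 216.5 kN.
  Edge l_c = 55 − 24/2 = 43 → r_n = 211.6 kN; interior l_c = 60 − 24 = 36 → r_n = 177.1 kN.
  R_n,bearing = 1·211.6 + 3·177.1 = 742.9 kN → 0.75 × 742.9 = 557 kN.
Bolt shear governs: 424 kN.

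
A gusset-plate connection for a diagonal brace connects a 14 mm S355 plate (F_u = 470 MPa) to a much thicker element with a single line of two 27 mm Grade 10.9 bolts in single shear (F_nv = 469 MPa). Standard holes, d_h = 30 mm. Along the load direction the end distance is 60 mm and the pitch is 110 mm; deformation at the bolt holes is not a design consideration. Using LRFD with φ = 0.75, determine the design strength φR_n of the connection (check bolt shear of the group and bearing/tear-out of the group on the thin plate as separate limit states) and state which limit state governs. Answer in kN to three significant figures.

Bolt shear: A_b = π·27²/4 = 572.6 mm²; R_n = 469 × 572.6 × 2 × 1 / 1000 = 537.1 kN → 0.75 × 537.1 = 403 kN.
Bearing (1.5 l_c t F_u ≤ 3.0 d t F_u): upper limit = 3.0·27·14·470 / 1000 = 533 kN.
  Edge l_c = 60 − 30/2 = 45 → r_n = 444.2 kN; interior l_c = 110 − 30 = 80 → r_n = 533 kN.
  R_n,bearing = 1·444.2 + 1·533 = 977.1 kN → 0.75 × 977.1 = 733 kN.
Bolt shear governs: 403 kN.

403 kN (bolt shear governs)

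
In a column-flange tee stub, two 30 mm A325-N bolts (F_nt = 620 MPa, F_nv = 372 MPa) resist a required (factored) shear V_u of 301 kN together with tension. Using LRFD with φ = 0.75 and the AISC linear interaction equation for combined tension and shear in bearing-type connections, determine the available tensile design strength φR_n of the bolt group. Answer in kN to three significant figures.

353 kN

A_b = π·30²/4 = 706.9 mm²; f_rv = 301 × 1000 / (2 × 706.9) = 212.9 MPa.
F'_nt = 1.3 F_nt − (F_nt / φF_nv) f_rv = 1.3·620 − (620/(0.75·372))·212.9 = 332.9 MPa, capped at F_nt → F'_nt = 332.9 MPa.
R_n = F'_nt · A_b · n = 332.9 × 706.9 × 2 / 1000 = 470.6 kN.
Design strength φR_n = 0.75 × 470.6 = 353 kN.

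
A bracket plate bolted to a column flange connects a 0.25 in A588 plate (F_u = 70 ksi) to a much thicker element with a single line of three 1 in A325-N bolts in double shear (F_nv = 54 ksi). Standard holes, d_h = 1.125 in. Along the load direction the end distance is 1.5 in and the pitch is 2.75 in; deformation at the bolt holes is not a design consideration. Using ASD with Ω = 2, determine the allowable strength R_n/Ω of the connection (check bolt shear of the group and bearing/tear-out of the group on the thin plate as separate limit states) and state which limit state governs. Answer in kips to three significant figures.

55 kips (bearing governs)

Bolt shear: A_b = π·1²/4 = 0.7854 in²; R_n = 54 × 0.7854 × 3 × 2 = 254.5 kips → 254.5 / 2 = 127 kips.
Bearing (1.5 l_c t F_u ≤ 3.0 d t F_u): upper limit = 3.0·1·0.25·70 = 52.5 kips.
  Edge l_c = 1.5 − 1.125/2 = 0.9375 → r_n = 24.61 kips; interior l_c = 2.75 − 1.125 = 1.625 → r_n = 42.66 kips.
  R_n,bearing = 1·24.61 + 2·42.66 = 109.9 kips → 109.9 / 2 = 55 kips.
Bearing governs: 55 kips.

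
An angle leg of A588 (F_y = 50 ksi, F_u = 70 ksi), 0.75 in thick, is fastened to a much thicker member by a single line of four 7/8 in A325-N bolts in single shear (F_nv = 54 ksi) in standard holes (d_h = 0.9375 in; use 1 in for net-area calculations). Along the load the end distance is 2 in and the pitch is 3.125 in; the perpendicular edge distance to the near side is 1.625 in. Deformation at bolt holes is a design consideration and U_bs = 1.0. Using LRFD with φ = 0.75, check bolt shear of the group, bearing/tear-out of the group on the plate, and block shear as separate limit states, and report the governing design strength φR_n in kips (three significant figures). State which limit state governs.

97.4 kips (bolt shear governs)

Bolt shear: A_b = π·0.875²/4 = 0.6013 in²; R_n = 54 × 0.6013 × 4 × 1 = 129.9 kips → 0.75 × 129.9 = 97.4 kips.
Bearing: edge l_c = 1.531, r_n = 96.47 kips; interior l_c = 2.188, r_n = 110.3 kips; R_n = 96.47 + 3·110.3 = 427.2 kips → 320 kips.
Block shear: A_gv = 8.531, A_nv = 5.906, A_nt = 0.8438 in²; R_n = min(0.6F_uA_nv, 0.6F_yA_gv) + U_bs·F_u·A_nt = 307.1 kips → 230 kips.
Bolt shear governs: 97.4 kips.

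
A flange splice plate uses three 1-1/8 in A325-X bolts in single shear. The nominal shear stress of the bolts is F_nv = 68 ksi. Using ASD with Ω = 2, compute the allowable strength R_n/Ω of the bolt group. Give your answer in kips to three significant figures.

A_b = π × 1.125² / 4 = 0.994 in².
R_n = F_nv · A_b · n · n_s = 68 × 0.994 × 3 × 1 = 202.8 kips.
Allowable strength R_n/Ω = 202.8 / 2 = 101 kips.

101 kips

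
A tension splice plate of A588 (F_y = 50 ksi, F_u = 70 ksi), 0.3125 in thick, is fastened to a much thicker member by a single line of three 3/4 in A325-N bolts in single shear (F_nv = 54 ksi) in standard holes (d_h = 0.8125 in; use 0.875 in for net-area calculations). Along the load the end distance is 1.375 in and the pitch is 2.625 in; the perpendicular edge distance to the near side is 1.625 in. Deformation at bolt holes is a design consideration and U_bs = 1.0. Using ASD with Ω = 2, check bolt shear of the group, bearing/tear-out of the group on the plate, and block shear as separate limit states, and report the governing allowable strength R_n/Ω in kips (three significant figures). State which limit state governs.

Bolt shear: A_b = π·0.75²/4 = 0.4418 in²; R_n = 54 × 0.4418 × 3 × 1 = 71.57 kips → 71.57 / 2 = 35.8 kips.
Bearing: edge l_c = 0.9688, r_n = 25.43 kips; interior l_c = 1.812, r_n = 39.38 kips; R_n = 25.43 + 2·39.38 = 104.2 kips → 52.1 kips.
Block shear: A_gv = 2.07, A_nv = 1.387, A_nt = 0.3711 in²; R_n = min(0.6F_uA_nv, 0.6F_yA_gv) + U_bs·F_u·A_nt = 84.22 kips → 42.1 kips.
Bolt shear governs: 35.8 kips.

35.8 kips (bolt shear governs)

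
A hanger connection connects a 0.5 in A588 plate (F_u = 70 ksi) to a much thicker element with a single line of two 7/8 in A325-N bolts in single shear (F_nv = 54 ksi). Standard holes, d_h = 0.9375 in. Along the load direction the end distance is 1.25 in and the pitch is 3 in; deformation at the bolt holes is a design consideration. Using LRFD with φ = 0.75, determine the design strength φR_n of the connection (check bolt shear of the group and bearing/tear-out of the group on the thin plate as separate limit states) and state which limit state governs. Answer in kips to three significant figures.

48.7 kips (bolt shear governs)

Bolt shear: A_b = π·0.875²/4 = 0.6013 in²; R_n = 54 × 0.6013 × 2 × 1 = 64.94 kips → 0.75 × 64.94 = 48.7 kips.
Bearing (1.2 l_c t F_u ≤ 2.4 d t F_u): upper limit = 2.4·0.875·0.5·70 = 73.5 kips.
  Edge l_c = 1.25 − 0.9375/2 = 0.7812 → r_n = 32.81 kips; interior l_c = 3 − 0.9375 = 2.062 → r_n = 73.5 kips.
  R_n,bearing = 1·32.81 + 1·73.5 = 106.3 kips → 0.75 × 106.3 = 79.7 kips.
Bolt shear governs: 48.7 kips.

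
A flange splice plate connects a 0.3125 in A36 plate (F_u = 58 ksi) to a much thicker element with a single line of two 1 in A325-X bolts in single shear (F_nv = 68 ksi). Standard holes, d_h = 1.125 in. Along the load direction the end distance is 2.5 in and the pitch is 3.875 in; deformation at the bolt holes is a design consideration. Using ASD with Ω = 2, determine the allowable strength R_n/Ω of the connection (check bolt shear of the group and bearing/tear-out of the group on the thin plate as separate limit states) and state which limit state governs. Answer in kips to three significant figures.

Bolt shear: A_b = π·1²/4 = 0.7854 in²; R_n = 68 × 0.7854 × 2 × 1 = 106.8 kips → 106.8 / 2 = 53.4 kips.
Bearing (1.2 l_c t F_u ≤ 2.4 d t F_u): upper limit = 2.4·1·0.3125·58 = 43.5 kips.
  Edge l_c = 2.5 − 1.125/2 = 1.938 → r_n = 42.14 kips; interior l_c = 3.875 − 1.125 = 2.75 → r_n = 43.5 kips.
  R_n,bearing = 1·42.14 + 1·43.5 = 85.64 kips → 85.64 / 2 = 42.8 kips.
Bearing governs: 42.8 kips.

42.8 kips (bearing governs)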